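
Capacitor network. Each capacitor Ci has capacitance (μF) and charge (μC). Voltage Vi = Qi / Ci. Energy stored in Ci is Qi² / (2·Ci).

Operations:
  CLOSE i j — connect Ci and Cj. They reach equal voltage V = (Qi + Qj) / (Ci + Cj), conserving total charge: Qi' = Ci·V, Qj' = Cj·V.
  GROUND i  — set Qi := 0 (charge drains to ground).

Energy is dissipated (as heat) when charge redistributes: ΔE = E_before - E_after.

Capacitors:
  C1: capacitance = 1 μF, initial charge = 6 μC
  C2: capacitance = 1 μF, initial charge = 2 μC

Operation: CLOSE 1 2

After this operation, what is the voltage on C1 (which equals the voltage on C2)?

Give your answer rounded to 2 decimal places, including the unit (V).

Answer: 4.00 V

Derivation:
Initial: C1(1μF, Q=6μC, V=6.00V), C2(1μF, Q=2μC, V=2.00V)
Op 1: CLOSE 1-2: Q_total=8.00, C_total=2.00, V=4.00; Q1=4.00, Q2=4.00; dissipated=4.000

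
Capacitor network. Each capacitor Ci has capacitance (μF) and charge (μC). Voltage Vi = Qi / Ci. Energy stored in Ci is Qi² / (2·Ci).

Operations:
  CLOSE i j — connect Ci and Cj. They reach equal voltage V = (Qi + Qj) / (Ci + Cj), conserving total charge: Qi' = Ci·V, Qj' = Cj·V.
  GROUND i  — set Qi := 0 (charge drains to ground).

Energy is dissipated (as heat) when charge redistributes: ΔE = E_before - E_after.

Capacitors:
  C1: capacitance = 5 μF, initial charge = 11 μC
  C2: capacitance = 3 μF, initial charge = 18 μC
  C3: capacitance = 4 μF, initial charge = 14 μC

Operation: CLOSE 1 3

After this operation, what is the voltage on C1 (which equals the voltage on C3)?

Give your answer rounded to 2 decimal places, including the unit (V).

Initial: C1(5μF, Q=11μC, V=2.20V), C2(3μF, Q=18μC, V=6.00V), C3(4μF, Q=14μC, V=3.50V)
Op 1: CLOSE 1-3: Q_total=25.00, C_total=9.00, V=2.78; Q1=13.89, Q3=11.11; dissipated=1.878

Answer: 2.78 V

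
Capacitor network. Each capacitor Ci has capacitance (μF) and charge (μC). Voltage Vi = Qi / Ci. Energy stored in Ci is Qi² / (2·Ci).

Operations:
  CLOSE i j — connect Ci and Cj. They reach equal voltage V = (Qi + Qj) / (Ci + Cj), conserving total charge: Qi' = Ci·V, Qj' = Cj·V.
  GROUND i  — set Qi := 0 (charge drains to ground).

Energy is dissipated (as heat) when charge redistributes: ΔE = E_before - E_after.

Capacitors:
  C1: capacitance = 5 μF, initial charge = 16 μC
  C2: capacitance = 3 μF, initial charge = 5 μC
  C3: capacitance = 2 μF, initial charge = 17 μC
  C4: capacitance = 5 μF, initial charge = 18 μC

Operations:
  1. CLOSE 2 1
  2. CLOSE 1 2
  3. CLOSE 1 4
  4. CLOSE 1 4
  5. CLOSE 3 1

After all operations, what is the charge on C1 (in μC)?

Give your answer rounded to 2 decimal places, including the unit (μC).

Initial: C1(5μF, Q=16μC, V=3.20V), C2(3μF, Q=5μC, V=1.67V), C3(2μF, Q=17μC, V=8.50V), C4(5μF, Q=18μC, V=3.60V)
Op 1: CLOSE 2-1: Q_total=21.00, C_total=8.00, V=2.62; Q2=7.88, Q1=13.12; dissipated=2.204
Op 2: CLOSE 1-2: Q_total=21.00, C_total=8.00, V=2.62; Q1=13.12, Q2=7.88; dissipated=0.000
Op 3: CLOSE 1-4: Q_total=31.12, C_total=10.00, V=3.11; Q1=15.56, Q4=15.56; dissipated=1.188
Op 4: CLOSE 1-4: Q_total=31.12, C_total=10.00, V=3.11; Q1=15.56, Q4=15.56; dissipated=0.000
Op 5: CLOSE 3-1: Q_total=32.56, C_total=7.00, V=4.65; Q3=9.30, Q1=23.26; dissipated=20.732
Final charges: Q1=23.26, Q2=7.88, Q3=9.30, Q4=15.56

Answer: 23.26 μC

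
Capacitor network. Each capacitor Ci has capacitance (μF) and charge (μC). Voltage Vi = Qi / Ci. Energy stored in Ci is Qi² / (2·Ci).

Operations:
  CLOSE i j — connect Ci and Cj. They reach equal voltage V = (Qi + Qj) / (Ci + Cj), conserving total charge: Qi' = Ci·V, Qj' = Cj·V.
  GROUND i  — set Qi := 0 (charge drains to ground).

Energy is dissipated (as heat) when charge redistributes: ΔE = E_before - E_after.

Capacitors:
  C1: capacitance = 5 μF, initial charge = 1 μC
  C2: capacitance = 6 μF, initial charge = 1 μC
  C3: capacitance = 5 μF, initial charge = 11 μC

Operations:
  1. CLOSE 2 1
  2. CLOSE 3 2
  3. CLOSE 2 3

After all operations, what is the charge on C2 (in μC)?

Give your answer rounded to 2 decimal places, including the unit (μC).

Initial: C1(5μF, Q=1μC, V=0.20V), C2(6μF, Q=1μC, V=0.17V), C3(5μF, Q=11μC, V=2.20V)
Op 1: CLOSE 2-1: Q_total=2.00, C_total=11.00, V=0.18; Q2=1.09, Q1=0.91; dissipated=0.002
Op 2: CLOSE 3-2: Q_total=12.09, C_total=11.00, V=1.10; Q3=5.50, Q2=6.60; dissipated=5.554
Op 3: CLOSE 2-3: Q_total=12.09, C_total=11.00, V=1.10; Q2=6.60, Q3=5.50; dissipated=0.000
Final charges: Q1=0.91, Q2=6.60, Q3=5.50

Answer: 6.60 μC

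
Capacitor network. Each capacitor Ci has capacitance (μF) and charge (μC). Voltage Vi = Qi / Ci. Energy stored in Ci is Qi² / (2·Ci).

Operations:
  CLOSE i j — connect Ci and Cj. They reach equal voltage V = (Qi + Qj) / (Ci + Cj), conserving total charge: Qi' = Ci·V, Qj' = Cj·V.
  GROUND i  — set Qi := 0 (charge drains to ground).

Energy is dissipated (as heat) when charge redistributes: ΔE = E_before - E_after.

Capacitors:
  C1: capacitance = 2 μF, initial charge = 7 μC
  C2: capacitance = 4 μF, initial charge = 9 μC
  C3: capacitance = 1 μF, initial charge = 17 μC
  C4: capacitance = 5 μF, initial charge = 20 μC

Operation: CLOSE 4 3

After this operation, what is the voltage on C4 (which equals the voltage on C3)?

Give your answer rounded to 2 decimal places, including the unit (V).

Initial: C1(2μF, Q=7μC, V=3.50V), C2(4μF, Q=9μC, V=2.25V), C3(1μF, Q=17μC, V=17.00V), C4(5μF, Q=20μC, V=4.00V)
Op 1: CLOSE 4-3: Q_total=37.00, C_total=6.00, V=6.17; Q4=30.83, Q3=6.17; dissipated=70.417

Answer: 6.17 V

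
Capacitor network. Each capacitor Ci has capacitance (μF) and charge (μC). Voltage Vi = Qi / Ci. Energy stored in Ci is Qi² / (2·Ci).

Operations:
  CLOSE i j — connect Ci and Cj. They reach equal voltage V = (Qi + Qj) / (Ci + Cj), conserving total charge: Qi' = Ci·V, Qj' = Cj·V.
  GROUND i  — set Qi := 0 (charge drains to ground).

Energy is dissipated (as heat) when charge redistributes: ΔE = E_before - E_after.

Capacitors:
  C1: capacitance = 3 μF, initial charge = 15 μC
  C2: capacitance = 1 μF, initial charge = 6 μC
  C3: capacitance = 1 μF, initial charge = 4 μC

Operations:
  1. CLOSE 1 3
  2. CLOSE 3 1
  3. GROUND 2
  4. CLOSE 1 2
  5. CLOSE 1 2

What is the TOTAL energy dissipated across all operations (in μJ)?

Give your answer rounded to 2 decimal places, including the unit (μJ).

Initial: C1(3μF, Q=15μC, V=5.00V), C2(1μF, Q=6μC, V=6.00V), C3(1μF, Q=4μC, V=4.00V)
Op 1: CLOSE 1-3: Q_total=19.00, C_total=4.00, V=4.75; Q1=14.25, Q3=4.75; dissipated=0.375
Op 2: CLOSE 3-1: Q_total=19.00, C_total=4.00, V=4.75; Q3=4.75, Q1=14.25; dissipated=0.000
Op 3: GROUND 2: Q2=0; energy lost=18.000
Op 4: CLOSE 1-2: Q_total=14.25, C_total=4.00, V=3.56; Q1=10.69, Q2=3.56; dissipated=8.461
Op 5: CLOSE 1-2: Q_total=14.25, C_total=4.00, V=3.56; Q1=10.69, Q2=3.56; dissipated=0.000
Total dissipated: 26.836 μJ

Answer: 26.84 μJ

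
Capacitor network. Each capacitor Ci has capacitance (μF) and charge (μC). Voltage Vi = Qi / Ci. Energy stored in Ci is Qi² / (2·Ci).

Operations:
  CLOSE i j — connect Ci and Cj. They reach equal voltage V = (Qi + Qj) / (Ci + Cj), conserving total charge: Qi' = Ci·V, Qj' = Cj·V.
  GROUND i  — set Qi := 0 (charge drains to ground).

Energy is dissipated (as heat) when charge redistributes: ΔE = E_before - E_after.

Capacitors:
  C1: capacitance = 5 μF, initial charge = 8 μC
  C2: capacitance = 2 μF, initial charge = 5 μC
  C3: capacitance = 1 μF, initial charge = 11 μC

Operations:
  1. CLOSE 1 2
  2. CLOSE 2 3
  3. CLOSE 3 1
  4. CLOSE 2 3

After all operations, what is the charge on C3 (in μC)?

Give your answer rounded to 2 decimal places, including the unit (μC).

Answer: 4.06 μC

Derivation:
Initial: C1(5μF, Q=8μC, V=1.60V), C2(2μF, Q=5μC, V=2.50V), C3(1μF, Q=11μC, V=11.00V)
Op 1: CLOSE 1-2: Q_total=13.00, C_total=7.00, V=1.86; Q1=9.29, Q2=3.71; dissipated=0.579
Op 2: CLOSE 2-3: Q_total=14.71, C_total=3.00, V=4.90; Q2=9.81, Q3=4.90; dissipated=27.864
Op 3: CLOSE 3-1: Q_total=14.19, C_total=6.00, V=2.37; Q3=2.37, Q1=11.83; dissipated=3.870
Op 4: CLOSE 2-3: Q_total=12.17, C_total=3.00, V=4.06; Q2=8.12, Q3=4.06; dissipated=2.150
Final charges: Q1=11.83, Q2=8.12, Q3=4.06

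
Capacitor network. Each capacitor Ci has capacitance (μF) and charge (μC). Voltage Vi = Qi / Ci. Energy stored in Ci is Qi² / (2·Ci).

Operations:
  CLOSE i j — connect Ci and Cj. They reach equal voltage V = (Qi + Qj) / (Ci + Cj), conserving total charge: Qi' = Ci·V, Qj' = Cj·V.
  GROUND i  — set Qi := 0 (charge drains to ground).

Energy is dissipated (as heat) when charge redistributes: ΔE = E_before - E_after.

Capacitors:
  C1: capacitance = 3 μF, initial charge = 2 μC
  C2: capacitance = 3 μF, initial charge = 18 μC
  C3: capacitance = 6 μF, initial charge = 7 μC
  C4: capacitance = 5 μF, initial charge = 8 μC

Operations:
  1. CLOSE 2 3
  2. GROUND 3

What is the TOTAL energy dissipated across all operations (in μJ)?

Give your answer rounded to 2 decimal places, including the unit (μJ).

Answer: 46.51 μJ

Derivation:
Initial: C1(3μF, Q=2μC, V=0.67V), C2(3μF, Q=18μC, V=6.00V), C3(6μF, Q=7μC, V=1.17V), C4(5μF, Q=8μC, V=1.60V)
Op 1: CLOSE 2-3: Q_total=25.00, C_total=9.00, V=2.78; Q2=8.33, Q3=16.67; dissipated=23.361
Op 2: GROUND 3: Q3=0; energy lost=23.148
Total dissipated: 46.509 μJ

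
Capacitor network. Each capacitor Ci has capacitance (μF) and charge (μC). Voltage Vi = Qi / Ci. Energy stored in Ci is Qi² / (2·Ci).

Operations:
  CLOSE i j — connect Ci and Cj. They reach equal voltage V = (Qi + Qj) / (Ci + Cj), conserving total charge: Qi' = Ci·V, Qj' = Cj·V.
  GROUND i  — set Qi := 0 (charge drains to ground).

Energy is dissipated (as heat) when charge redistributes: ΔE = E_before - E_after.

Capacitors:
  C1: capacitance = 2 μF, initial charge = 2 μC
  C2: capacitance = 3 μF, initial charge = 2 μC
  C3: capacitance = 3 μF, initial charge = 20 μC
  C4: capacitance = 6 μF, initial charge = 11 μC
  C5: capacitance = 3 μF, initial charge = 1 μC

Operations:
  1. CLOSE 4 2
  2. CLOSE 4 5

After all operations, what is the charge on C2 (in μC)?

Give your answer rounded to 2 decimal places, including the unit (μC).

Answer: 4.33 μC

Derivation:
Initial: C1(2μF, Q=2μC, V=1.00V), C2(3μF, Q=2μC, V=0.67V), C3(3μF, Q=20μC, V=6.67V), C4(6μF, Q=11μC, V=1.83V), C5(3μF, Q=1μC, V=0.33V)
Op 1: CLOSE 4-2: Q_total=13.00, C_total=9.00, V=1.44; Q4=8.67, Q2=4.33; dissipated=1.361
Op 2: CLOSE 4-5: Q_total=9.67, C_total=9.00, V=1.07; Q4=6.44, Q5=3.22; dissipated=1.235
Final charges: Q1=2.00, Q2=4.33, Q3=20.00, Q4=6.44, Q5=3.22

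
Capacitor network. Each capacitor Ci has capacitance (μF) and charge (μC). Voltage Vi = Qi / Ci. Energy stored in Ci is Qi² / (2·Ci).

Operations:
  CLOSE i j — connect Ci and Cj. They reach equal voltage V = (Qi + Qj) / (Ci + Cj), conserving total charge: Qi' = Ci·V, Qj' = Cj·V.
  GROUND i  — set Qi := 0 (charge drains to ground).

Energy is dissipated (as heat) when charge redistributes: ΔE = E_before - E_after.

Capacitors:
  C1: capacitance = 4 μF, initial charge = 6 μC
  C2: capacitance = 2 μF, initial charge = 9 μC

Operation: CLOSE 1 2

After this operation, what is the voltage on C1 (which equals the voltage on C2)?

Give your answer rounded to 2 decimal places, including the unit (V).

Initial: C1(4μF, Q=6μC, V=1.50V), C2(2μF, Q=9μC, V=4.50V)
Op 1: CLOSE 1-2: Q_total=15.00, C_total=6.00, V=2.50; Q1=10.00, Q2=5.00; dissipated=6.000

Answer: 2.50 V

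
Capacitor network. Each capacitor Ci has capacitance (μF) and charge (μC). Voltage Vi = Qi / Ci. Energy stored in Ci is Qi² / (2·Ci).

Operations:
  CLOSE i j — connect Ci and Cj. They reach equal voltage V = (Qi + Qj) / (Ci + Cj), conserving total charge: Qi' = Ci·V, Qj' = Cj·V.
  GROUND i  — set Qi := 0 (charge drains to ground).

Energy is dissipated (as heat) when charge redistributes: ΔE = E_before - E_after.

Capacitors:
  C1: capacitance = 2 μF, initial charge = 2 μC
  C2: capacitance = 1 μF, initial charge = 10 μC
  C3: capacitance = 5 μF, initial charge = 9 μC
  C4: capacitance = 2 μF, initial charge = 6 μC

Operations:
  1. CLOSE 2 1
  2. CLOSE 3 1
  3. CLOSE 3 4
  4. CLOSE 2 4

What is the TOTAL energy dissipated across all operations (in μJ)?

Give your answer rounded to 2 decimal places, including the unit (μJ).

Answer: 31.35 μJ

Derivation:
Initial: C1(2μF, Q=2μC, V=1.00V), C2(1μF, Q=10μC, V=10.00V), C3(5μF, Q=9μC, V=1.80V), C4(2μF, Q=6μC, V=3.00V)
Op 1: CLOSE 2-1: Q_total=12.00, C_total=3.00, V=4.00; Q2=4.00, Q1=8.00; dissipated=27.000
Op 2: CLOSE 3-1: Q_total=17.00, C_total=7.00, V=2.43; Q3=12.14, Q1=4.86; dissipated=3.457
Op 3: CLOSE 3-4: Q_total=18.14, C_total=7.00, V=2.59; Q3=12.96, Q4=5.18; dissipated=0.233
Op 4: CLOSE 2-4: Q_total=9.18, C_total=3.00, V=3.06; Q2=3.06, Q4=6.12; dissipated=0.661
Total dissipated: 31.351 μJ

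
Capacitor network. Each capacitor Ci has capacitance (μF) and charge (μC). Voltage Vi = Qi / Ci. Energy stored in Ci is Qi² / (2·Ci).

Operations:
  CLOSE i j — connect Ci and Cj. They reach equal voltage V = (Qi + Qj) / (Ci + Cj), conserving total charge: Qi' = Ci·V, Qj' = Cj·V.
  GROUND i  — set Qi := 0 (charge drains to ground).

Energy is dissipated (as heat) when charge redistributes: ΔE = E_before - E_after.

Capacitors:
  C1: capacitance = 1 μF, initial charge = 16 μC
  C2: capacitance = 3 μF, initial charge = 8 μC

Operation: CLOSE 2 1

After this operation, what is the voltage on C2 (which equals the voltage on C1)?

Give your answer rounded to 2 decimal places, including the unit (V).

Initial: C1(1μF, Q=16μC, V=16.00V), C2(3μF, Q=8μC, V=2.67V)
Op 1: CLOSE 2-1: Q_total=24.00, C_total=4.00, V=6.00; Q2=18.00, Q1=6.00; dissipated=66.667

Answer: 6.00 V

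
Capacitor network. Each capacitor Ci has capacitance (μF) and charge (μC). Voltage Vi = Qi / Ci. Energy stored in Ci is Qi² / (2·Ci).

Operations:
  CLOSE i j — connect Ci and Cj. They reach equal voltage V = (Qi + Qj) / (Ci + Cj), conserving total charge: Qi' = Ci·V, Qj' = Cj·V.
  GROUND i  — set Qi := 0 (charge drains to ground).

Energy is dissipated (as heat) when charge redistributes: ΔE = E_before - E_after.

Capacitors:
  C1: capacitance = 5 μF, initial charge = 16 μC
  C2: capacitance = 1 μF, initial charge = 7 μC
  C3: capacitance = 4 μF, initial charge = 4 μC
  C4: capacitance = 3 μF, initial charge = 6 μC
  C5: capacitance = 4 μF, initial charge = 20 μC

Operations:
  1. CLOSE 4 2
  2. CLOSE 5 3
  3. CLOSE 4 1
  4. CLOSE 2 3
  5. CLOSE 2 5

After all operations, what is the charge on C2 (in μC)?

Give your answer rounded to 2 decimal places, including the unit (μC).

Initial: C1(5μF, Q=16μC, V=3.20V), C2(1μF, Q=7μC, V=7.00V), C3(4μF, Q=4μC, V=1.00V), C4(3μF, Q=6μC, V=2.00V), C5(4μF, Q=20μC, V=5.00V)
Op 1: CLOSE 4-2: Q_total=13.00, C_total=4.00, V=3.25; Q4=9.75, Q2=3.25; dissipated=9.375
Op 2: CLOSE 5-3: Q_total=24.00, C_total=8.00, V=3.00; Q5=12.00, Q3=12.00; dissipated=16.000
Op 3: CLOSE 4-1: Q_total=25.75, C_total=8.00, V=3.22; Q4=9.66, Q1=16.09; dissipated=0.002
Op 4: CLOSE 2-3: Q_total=15.25, C_total=5.00, V=3.05; Q2=3.05, Q3=12.20; dissipated=0.025
Op 5: CLOSE 2-5: Q_total=15.05, C_total=5.00, V=3.01; Q2=3.01, Q5=12.04; dissipated=0.001
Final charges: Q1=16.09, Q2=3.01, Q3=12.20, Q4=9.66, Q5=12.04

Answer: 3.01 μC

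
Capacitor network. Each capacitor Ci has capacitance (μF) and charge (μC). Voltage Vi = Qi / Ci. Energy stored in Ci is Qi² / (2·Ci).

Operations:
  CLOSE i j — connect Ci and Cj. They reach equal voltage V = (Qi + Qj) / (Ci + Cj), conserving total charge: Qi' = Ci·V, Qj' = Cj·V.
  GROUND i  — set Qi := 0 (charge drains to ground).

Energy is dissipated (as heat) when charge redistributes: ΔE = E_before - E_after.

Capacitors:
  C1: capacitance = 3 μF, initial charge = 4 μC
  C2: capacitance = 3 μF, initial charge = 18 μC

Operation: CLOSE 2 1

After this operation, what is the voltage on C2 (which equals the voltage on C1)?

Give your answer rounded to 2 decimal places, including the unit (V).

Initial: C1(3μF, Q=4μC, V=1.33V), C2(3μF, Q=18μC, V=6.00V)
Op 1: CLOSE 2-1: Q_total=22.00, C_total=6.00, V=3.67; Q2=11.00, Q1=11.00; dissipated=16.333

Answer: 3.67 V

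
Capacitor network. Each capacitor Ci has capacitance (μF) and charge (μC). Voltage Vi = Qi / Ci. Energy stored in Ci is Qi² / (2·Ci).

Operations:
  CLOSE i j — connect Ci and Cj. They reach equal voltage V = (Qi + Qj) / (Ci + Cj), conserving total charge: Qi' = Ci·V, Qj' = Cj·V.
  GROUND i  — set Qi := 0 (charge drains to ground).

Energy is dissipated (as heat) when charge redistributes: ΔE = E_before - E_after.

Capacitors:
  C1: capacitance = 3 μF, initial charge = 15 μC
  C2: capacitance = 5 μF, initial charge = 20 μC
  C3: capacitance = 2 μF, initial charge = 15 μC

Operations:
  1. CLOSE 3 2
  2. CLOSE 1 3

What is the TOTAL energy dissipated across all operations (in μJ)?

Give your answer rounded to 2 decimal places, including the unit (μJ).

Answer: 8.75 μJ

Derivation:
Initial: C1(3μF, Q=15μC, V=5.00V), C2(5μF, Q=20μC, V=4.00V), C3(2μF, Q=15μC, V=7.50V)
Op 1: CLOSE 3-2: Q_total=35.00, C_total=7.00, V=5.00; Q3=10.00, Q2=25.00; dissipated=8.750
Op 2: CLOSE 1-3: Q_total=25.00, C_total=5.00, V=5.00; Q1=15.00, Q3=10.00; dissipated=0.000
Total dissipated: 8.750 μJ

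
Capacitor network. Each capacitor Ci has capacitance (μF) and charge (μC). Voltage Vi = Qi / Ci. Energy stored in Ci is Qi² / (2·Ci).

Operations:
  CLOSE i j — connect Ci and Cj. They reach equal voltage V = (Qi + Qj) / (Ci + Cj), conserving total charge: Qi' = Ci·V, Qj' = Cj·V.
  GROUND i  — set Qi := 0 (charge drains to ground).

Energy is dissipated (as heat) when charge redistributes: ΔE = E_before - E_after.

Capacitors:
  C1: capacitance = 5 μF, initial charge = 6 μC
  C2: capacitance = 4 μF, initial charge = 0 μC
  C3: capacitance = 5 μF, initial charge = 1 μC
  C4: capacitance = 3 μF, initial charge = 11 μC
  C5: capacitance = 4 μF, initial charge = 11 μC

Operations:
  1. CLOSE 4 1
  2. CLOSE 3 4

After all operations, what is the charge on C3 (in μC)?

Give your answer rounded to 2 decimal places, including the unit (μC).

Answer: 4.61 μC

Derivation:
Initial: C1(5μF, Q=6μC, V=1.20V), C2(4μF, Q=0μC, V=0.00V), C3(5μF, Q=1μC, V=0.20V), C4(3μF, Q=11μC, V=3.67V), C5(4μF, Q=11μC, V=2.75V)
Op 1: CLOSE 4-1: Q_total=17.00, C_total=8.00, V=2.12; Q4=6.38, Q1=10.62; dissipated=5.704
Op 2: CLOSE 3-4: Q_total=7.38, C_total=8.00, V=0.92; Q3=4.61, Q4=2.77; dissipated=3.474
Final charges: Q1=10.62, Q2=0.00, Q3=4.61, Q4=2.77, Q5=11.00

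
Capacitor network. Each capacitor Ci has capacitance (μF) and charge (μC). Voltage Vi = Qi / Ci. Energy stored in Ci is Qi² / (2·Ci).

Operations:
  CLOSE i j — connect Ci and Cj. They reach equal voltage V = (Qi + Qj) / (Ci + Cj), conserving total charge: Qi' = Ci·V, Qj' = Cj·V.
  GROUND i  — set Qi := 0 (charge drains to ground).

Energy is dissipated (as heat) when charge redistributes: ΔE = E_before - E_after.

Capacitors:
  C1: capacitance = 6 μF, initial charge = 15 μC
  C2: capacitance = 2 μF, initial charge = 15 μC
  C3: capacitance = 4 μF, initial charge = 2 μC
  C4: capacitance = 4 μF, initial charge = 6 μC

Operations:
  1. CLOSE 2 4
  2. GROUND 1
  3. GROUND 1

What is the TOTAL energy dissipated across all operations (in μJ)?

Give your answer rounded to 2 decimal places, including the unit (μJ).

Answer: 42.75 μJ

Derivation:
Initial: C1(6μF, Q=15μC, V=2.50V), C2(2μF, Q=15μC, V=7.50V), C3(4μF, Q=2μC, V=0.50V), C4(4μF, Q=6μC, V=1.50V)
Op 1: CLOSE 2-4: Q_total=21.00, C_total=6.00, V=3.50; Q2=7.00, Q4=14.00; dissipated=24.000
Op 2: GROUND 1: Q1=0; energy lost=18.750
Op 3: GROUND 1: Q1=0; energy lost=0.000
Total dissipated: 42.750 μJ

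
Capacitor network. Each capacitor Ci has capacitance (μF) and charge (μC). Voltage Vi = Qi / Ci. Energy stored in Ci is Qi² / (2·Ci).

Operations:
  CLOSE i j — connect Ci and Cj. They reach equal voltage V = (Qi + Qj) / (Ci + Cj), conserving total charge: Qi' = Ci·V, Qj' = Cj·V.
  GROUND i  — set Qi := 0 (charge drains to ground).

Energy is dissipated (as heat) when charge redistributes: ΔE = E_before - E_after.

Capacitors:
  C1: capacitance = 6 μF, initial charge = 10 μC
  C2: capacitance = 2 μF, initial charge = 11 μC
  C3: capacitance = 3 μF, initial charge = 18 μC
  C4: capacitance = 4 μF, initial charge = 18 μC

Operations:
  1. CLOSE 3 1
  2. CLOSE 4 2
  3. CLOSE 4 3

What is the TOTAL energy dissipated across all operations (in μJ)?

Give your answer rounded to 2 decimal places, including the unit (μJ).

Answer: 21.99 μJ

Derivation:
Initial: C1(6μF, Q=10μC, V=1.67V), C2(2μF, Q=11μC, V=5.50V), C3(3μF, Q=18μC, V=6.00V), C4(4μF, Q=18μC, V=4.50V)
Op 1: CLOSE 3-1: Q_total=28.00, C_total=9.00, V=3.11; Q3=9.33, Q1=18.67; dissipated=18.778
Op 2: CLOSE 4-2: Q_total=29.00, C_total=6.00, V=4.83; Q4=19.33, Q2=9.67; dissipated=0.667
Op 3: CLOSE 4-3: Q_total=28.67, C_total=7.00, V=4.10; Q4=16.38, Q3=12.29; dissipated=2.542
Total dissipated: 21.987 μJ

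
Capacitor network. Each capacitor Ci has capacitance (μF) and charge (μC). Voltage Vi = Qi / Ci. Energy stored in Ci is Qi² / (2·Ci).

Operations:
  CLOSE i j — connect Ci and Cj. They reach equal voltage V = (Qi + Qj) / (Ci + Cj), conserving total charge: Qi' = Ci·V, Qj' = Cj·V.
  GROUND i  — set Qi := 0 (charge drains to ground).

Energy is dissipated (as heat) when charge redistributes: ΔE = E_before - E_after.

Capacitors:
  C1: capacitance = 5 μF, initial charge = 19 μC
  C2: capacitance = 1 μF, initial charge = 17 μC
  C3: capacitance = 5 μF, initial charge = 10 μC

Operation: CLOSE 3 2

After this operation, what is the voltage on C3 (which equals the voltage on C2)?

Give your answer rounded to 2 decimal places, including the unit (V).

Answer: 4.50 V

Derivation:
Initial: C1(5μF, Q=19μC, V=3.80V), C2(1μF, Q=17μC, V=17.00V), C3(5μF, Q=10μC, V=2.00V)
Op 1: CLOSE 3-2: Q_total=27.00, C_total=6.00, V=4.50; Q3=22.50, Q2=4.50; dissipated=93.750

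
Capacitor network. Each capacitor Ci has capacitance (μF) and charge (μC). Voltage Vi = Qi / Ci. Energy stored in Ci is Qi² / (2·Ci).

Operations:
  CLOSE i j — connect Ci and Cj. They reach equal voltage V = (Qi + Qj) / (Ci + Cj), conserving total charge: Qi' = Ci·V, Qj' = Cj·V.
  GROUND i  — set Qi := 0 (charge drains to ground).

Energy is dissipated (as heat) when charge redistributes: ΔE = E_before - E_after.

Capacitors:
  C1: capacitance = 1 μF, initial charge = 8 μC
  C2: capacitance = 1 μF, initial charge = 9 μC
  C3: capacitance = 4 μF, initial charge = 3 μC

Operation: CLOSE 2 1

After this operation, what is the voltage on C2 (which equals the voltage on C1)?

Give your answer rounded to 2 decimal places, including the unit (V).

Initial: C1(1μF, Q=8μC, V=8.00V), C2(1μF, Q=9μC, V=9.00V), C3(4μF, Q=3μC, V=0.75V)
Op 1: CLOSE 2-1: Q_total=17.00, C_total=2.00, V=8.50; Q2=8.50, Q1=8.50; dissipated=0.250

Answer: 8.50 V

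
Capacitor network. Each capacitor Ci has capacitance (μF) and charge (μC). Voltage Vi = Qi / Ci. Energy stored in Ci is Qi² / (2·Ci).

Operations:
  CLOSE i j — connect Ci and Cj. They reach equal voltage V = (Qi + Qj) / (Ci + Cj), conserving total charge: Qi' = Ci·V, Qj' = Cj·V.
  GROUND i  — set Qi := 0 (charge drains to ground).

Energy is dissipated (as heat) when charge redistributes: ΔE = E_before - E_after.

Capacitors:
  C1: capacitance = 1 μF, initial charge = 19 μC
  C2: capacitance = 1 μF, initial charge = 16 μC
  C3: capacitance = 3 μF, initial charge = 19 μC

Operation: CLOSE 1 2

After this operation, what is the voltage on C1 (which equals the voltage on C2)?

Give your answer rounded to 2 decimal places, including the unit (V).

Answer: 17.50 V

Derivation:
Initial: C1(1μF, Q=19μC, V=19.00V), C2(1μF, Q=16μC, V=16.00V), C3(3μF, Q=19μC, V=6.33V)
Op 1: CLOSE 1-2: Q_total=35.00, C_total=2.00, V=17.50; Q1=17.50, Q2=17.50; dissipated=2.250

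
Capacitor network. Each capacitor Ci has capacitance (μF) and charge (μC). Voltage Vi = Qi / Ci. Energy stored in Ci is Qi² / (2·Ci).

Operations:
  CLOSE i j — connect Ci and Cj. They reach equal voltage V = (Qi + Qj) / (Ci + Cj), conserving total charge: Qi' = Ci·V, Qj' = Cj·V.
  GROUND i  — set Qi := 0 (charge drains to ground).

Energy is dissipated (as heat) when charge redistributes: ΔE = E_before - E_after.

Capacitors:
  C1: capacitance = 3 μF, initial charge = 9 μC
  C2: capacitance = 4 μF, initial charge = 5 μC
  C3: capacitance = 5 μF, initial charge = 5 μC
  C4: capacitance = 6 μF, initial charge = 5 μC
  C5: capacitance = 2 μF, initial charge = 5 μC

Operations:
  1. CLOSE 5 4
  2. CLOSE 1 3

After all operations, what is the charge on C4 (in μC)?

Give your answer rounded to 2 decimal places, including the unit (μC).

Answer: 7.50 μC

Derivation:
Initial: C1(3μF, Q=9μC, V=3.00V), C2(4μF, Q=5μC, V=1.25V), C3(5μF, Q=5μC, V=1.00V), C4(6μF, Q=5μC, V=0.83V), C5(2μF, Q=5μC, V=2.50V)
Op 1: CLOSE 5-4: Q_total=10.00, C_total=8.00, V=1.25; Q5=2.50, Q4=7.50; dissipated=2.083
Op 2: CLOSE 1-3: Q_total=14.00, C_total=8.00, V=1.75; Q1=5.25, Q3=8.75; dissipated=3.750
Final charges: Q1=5.25, Q2=5.00, Q3=8.75, Q4=7.50, Q5=2.50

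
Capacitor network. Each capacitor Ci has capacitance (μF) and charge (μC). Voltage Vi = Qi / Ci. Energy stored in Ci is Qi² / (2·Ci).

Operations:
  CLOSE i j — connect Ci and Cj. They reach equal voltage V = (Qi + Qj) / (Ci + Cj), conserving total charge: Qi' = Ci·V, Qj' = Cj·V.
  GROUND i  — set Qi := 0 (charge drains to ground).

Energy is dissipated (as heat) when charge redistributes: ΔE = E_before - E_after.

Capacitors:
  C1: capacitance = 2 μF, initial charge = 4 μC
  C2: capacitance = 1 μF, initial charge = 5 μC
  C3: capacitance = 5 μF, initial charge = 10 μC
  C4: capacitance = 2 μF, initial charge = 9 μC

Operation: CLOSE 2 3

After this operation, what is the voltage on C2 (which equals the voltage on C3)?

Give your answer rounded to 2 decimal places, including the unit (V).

Initial: C1(2μF, Q=4μC, V=2.00V), C2(1μF, Q=5μC, V=5.00V), C3(5μF, Q=10μC, V=2.00V), C4(2μF, Q=9μC, V=4.50V)
Op 1: CLOSE 2-3: Q_total=15.00, C_total=6.00, V=2.50; Q2=2.50, Q3=12.50; dissipated=3.750

Answer: 2.50 V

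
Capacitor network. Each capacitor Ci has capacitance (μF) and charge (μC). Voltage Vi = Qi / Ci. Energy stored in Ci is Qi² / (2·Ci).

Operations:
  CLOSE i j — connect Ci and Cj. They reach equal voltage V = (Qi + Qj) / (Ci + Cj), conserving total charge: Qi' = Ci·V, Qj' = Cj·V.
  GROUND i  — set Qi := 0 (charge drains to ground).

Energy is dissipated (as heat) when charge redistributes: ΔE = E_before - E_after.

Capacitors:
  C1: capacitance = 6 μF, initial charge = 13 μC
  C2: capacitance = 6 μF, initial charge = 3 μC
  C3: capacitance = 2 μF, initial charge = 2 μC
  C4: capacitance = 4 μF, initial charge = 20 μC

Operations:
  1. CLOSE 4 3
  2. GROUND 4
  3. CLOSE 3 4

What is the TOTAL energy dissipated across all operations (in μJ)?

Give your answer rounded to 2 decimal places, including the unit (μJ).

Answer: 46.52 μJ

Derivation:
Initial: C1(6μF, Q=13μC, V=2.17V), C2(6μF, Q=3μC, V=0.50V), C3(2μF, Q=2μC, V=1.00V), C4(4μF, Q=20μC, V=5.00V)
Op 1: CLOSE 4-3: Q_total=22.00, C_total=6.00, V=3.67; Q4=14.67, Q3=7.33; dissipated=10.667
Op 2: GROUND 4: Q4=0; energy lost=26.889
Op 3: CLOSE 3-4: Q_total=7.33, C_total=6.00, V=1.22; Q3=2.44, Q4=4.89; dissipated=8.963
Total dissipated: 46.519 μJ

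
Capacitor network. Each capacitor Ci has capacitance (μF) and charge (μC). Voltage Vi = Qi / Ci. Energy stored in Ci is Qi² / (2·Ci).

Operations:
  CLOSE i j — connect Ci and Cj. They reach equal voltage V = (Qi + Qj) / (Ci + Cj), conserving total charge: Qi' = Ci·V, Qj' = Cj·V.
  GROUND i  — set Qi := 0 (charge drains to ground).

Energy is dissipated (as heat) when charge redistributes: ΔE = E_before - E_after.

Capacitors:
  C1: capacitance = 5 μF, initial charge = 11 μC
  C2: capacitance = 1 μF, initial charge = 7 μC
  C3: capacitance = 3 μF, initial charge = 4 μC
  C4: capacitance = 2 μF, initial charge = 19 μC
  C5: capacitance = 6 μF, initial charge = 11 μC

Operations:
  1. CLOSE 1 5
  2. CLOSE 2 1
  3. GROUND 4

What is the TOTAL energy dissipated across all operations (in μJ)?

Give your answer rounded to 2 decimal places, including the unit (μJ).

Initial: C1(5μF, Q=11μC, V=2.20V), C2(1μF, Q=7μC, V=7.00V), C3(3μF, Q=4μC, V=1.33V), C4(2μF, Q=19μC, V=9.50V), C5(6μF, Q=11μC, V=1.83V)
Op 1: CLOSE 1-5: Q_total=22.00, C_total=11.00, V=2.00; Q1=10.00, Q5=12.00; dissipated=0.183
Op 2: CLOSE 2-1: Q_total=17.00, C_total=6.00, V=2.83; Q2=2.83, Q1=14.17; dissipated=10.417
Op 3: GROUND 4: Q4=0; energy lost=90.250
Total dissipated: 100.850 μJ

Answer: 100.85 μJ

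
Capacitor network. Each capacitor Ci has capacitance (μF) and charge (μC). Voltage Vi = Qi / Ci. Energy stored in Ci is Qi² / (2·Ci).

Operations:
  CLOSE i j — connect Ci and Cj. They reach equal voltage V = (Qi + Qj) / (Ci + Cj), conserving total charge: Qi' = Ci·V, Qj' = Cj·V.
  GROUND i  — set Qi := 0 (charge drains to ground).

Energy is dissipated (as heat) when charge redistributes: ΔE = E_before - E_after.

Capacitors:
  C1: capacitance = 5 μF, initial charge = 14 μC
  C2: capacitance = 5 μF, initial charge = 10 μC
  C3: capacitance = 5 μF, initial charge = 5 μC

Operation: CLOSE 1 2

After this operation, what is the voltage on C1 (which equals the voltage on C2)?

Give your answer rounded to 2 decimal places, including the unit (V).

Answer: 2.40 V

Derivation:
Initial: C1(5μF, Q=14μC, V=2.80V), C2(5μF, Q=10μC, V=2.00V), C3(5μF, Q=5μC, V=1.00V)
Op 1: CLOSE 1-2: Q_total=24.00, C_total=10.00, V=2.40; Q1=12.00, Q2=12.00; dissipated=0.800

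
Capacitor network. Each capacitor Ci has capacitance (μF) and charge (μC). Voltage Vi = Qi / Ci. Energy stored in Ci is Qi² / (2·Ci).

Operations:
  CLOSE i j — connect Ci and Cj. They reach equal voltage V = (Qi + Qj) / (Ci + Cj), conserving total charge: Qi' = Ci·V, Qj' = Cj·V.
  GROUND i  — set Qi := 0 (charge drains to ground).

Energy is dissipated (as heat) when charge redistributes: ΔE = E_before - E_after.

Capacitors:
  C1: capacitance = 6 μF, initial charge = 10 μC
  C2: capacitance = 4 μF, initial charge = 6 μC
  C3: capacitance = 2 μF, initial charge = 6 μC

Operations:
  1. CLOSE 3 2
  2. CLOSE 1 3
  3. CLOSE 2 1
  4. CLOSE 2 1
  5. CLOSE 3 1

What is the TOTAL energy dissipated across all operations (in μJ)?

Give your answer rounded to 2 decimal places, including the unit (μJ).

Initial: C1(6μF, Q=10μC, V=1.67V), C2(4μF, Q=6μC, V=1.50V), C3(2μF, Q=6μC, V=3.00V)
Op 1: CLOSE 3-2: Q_total=12.00, C_total=6.00, V=2.00; Q3=4.00, Q2=8.00; dissipated=1.500
Op 2: CLOSE 1-3: Q_total=14.00, C_total=8.00, V=1.75; Q1=10.50, Q3=3.50; dissipated=0.083
Op 3: CLOSE 2-1: Q_total=18.50, C_total=10.00, V=1.85; Q2=7.40, Q1=11.10; dissipated=0.075
Op 4: CLOSE 2-1: Q_total=18.50, C_total=10.00, V=1.85; Q2=7.40, Q1=11.10; dissipated=0.000
Op 5: CLOSE 3-1: Q_total=14.60, C_total=8.00, V=1.82; Q3=3.65, Q1=10.95; dissipated=0.007
Total dissipated: 1.666 μJ

Answer: 1.67 μJ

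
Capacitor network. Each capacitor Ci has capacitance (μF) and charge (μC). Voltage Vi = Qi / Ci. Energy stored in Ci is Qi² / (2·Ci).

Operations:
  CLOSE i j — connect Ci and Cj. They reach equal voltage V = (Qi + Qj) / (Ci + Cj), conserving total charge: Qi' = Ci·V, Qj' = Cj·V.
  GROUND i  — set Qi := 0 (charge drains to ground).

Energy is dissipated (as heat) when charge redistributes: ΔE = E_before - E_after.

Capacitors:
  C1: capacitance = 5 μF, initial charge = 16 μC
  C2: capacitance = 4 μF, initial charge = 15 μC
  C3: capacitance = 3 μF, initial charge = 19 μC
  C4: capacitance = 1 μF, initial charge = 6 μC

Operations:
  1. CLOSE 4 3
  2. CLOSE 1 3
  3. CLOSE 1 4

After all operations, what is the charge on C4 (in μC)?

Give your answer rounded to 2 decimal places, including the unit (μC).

Initial: C1(5μF, Q=16μC, V=3.20V), C2(4μF, Q=15μC, V=3.75V), C3(3μF, Q=19μC, V=6.33V), C4(1μF, Q=6μC, V=6.00V)
Op 1: CLOSE 4-3: Q_total=25.00, C_total=4.00, V=6.25; Q4=6.25, Q3=18.75; dissipated=0.042
Op 2: CLOSE 1-3: Q_total=34.75, C_total=8.00, V=4.34; Q1=21.72, Q3=13.03; dissipated=8.721
Op 3: CLOSE 1-4: Q_total=27.97, C_total=6.00, V=4.66; Q1=23.31, Q4=4.66; dissipated=1.514
Final charges: Q1=23.31, Q2=15.00, Q3=13.03, Q4=4.66

Answer: 4.66 μC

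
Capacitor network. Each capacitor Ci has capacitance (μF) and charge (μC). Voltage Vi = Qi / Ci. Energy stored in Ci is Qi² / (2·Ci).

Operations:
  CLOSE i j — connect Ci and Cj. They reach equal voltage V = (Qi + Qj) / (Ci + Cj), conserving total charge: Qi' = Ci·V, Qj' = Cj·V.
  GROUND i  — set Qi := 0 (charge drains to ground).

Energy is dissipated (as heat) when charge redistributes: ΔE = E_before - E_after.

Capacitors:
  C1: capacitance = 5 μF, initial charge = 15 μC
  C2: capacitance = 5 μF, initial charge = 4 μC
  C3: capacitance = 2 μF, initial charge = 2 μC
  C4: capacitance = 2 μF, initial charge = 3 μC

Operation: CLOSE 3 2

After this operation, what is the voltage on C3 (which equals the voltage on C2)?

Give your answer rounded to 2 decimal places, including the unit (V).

Answer: 0.86 V

Derivation:
Initial: C1(5μF, Q=15μC, V=3.00V), C2(5μF, Q=4μC, V=0.80V), C3(2μF, Q=2μC, V=1.00V), C4(2μF, Q=3μC, V=1.50V)
Op 1: CLOSE 3-2: Q_total=6.00, C_total=7.00, V=0.86; Q3=1.71, Q2=4.29; dissipated=0.029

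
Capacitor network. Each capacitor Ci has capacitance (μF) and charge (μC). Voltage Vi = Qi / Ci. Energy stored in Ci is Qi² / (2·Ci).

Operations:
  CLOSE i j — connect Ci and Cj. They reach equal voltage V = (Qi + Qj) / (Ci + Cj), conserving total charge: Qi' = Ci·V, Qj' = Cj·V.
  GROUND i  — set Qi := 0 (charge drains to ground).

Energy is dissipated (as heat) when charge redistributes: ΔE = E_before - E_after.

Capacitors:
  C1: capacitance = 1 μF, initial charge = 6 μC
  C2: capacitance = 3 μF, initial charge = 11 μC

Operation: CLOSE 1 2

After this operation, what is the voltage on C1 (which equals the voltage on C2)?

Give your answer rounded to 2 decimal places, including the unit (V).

Initial: C1(1μF, Q=6μC, V=6.00V), C2(3μF, Q=11μC, V=3.67V)
Op 1: CLOSE 1-2: Q_total=17.00, C_total=4.00, V=4.25; Q1=4.25, Q2=12.75; dissipated=2.042

Answer: 4.25 V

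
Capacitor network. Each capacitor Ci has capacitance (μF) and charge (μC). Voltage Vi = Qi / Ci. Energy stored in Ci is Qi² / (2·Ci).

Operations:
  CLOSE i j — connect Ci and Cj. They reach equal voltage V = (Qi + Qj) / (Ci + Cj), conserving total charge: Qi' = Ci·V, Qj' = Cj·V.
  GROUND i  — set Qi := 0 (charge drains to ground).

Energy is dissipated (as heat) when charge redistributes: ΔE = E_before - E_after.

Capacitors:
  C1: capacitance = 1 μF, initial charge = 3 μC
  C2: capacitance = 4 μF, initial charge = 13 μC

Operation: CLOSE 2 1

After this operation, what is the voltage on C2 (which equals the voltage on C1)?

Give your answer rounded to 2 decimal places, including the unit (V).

Initial: C1(1μF, Q=3μC, V=3.00V), C2(4μF, Q=13μC, V=3.25V)
Op 1: CLOSE 2-1: Q_total=16.00, C_total=5.00, V=3.20; Q2=12.80, Q1=3.20; dissipated=0.025

Answer: 3.20 V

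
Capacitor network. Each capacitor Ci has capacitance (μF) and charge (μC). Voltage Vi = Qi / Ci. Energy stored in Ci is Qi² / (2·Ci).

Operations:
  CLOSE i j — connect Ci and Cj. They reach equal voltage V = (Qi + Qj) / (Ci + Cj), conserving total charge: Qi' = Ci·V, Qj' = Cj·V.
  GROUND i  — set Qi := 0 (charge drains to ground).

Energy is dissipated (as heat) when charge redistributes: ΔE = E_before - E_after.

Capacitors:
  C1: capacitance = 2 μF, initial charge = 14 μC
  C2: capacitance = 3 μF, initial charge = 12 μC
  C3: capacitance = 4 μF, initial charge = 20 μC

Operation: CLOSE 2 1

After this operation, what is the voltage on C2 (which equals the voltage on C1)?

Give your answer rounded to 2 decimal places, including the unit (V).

Initial: C1(2μF, Q=14μC, V=7.00V), C2(3μF, Q=12μC, V=4.00V), C3(4μF, Q=20μC, V=5.00V)
Op 1: CLOSE 2-1: Q_total=26.00, C_total=5.00, V=5.20; Q2=15.60, Q1=10.40; dissipated=5.400

Answer: 5.20 V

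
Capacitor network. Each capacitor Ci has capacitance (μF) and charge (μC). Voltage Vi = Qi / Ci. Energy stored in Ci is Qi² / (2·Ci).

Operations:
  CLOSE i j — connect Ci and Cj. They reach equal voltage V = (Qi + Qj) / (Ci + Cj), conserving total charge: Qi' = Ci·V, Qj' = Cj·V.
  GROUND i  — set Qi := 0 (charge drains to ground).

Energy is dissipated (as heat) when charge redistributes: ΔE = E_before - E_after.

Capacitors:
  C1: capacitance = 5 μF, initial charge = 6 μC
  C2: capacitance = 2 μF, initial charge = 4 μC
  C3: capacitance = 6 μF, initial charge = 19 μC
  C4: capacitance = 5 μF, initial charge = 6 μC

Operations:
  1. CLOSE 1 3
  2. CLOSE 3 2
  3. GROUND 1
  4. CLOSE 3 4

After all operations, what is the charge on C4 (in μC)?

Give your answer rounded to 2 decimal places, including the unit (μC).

Answer: 8.74 μC

Derivation:
Initial: C1(5μF, Q=6μC, V=1.20V), C2(2μF, Q=4μC, V=2.00V), C3(6μF, Q=19μC, V=3.17V), C4(5μF, Q=6μC, V=1.20V)
Op 1: CLOSE 1-3: Q_total=25.00, C_total=11.00, V=2.27; Q1=11.36, Q3=13.64; dissipated=5.274
Op 2: CLOSE 3-2: Q_total=17.64, C_total=8.00, V=2.20; Q3=13.23, Q2=4.41; dissipated=0.056
Op 3: GROUND 1: Q1=0; energy lost=12.913
Op 4: CLOSE 3-4: Q_total=19.23, C_total=11.00, V=1.75; Q3=10.49, Q4=8.74; dissipated=1.376
Final charges: Q1=0.00, Q2=4.41, Q3=10.49, Q4=8.74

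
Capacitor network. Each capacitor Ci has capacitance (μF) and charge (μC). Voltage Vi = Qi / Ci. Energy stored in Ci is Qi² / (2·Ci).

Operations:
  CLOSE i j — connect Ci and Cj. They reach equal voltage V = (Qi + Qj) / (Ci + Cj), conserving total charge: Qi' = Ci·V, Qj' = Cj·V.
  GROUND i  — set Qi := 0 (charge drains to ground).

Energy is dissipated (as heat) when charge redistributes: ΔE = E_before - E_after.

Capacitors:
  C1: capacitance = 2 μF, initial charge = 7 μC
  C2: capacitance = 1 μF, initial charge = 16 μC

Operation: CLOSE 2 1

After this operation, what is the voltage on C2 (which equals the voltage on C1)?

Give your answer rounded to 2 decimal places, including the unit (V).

Answer: 7.67 V

Derivation:
Initial: C1(2μF, Q=7μC, V=3.50V), C2(1μF, Q=16μC, V=16.00V)
Op 1: CLOSE 2-1: Q_total=23.00, C_total=3.00, V=7.67; Q2=7.67, Q1=15.33; dissipated=52.083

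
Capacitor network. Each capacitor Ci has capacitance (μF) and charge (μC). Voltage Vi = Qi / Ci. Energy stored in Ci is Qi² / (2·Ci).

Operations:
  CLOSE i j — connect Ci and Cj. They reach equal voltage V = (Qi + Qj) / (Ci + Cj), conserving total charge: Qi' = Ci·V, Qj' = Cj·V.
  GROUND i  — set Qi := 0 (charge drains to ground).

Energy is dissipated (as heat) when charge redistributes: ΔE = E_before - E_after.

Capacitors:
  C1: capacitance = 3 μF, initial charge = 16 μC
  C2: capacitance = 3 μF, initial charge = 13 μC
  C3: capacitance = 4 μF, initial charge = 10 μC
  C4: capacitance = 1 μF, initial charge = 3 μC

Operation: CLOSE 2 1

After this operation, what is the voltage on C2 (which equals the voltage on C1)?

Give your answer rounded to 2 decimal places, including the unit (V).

Initial: C1(3μF, Q=16μC, V=5.33V), C2(3μF, Q=13μC, V=4.33V), C3(4μF, Q=10μC, V=2.50V), C4(1μF, Q=3μC, V=3.00V)
Op 1: CLOSE 2-1: Q_total=29.00, C_total=6.00, V=4.83; Q2=14.50, Q1=14.50; dissipated=0.750

Answer: 4.83 V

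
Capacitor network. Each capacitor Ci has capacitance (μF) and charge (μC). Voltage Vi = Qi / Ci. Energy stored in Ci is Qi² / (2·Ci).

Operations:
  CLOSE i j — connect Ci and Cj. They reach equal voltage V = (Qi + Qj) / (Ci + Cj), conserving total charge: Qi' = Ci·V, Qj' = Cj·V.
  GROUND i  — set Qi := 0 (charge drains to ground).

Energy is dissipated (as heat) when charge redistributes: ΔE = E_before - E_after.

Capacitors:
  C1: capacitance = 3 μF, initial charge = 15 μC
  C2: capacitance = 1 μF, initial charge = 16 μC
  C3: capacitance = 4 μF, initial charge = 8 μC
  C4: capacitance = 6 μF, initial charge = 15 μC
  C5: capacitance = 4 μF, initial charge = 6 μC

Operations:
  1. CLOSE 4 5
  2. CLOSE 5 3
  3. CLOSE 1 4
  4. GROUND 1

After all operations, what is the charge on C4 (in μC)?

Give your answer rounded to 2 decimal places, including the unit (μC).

Initial: C1(3μF, Q=15μC, V=5.00V), C2(1μF, Q=16μC, V=16.00V), C3(4μF, Q=8μC, V=2.00V), C4(6μF, Q=15μC, V=2.50V), C5(4μF, Q=6μC, V=1.50V)
Op 1: CLOSE 4-5: Q_total=21.00, C_total=10.00, V=2.10; Q4=12.60, Q5=8.40; dissipated=1.200
Op 2: CLOSE 5-3: Q_total=16.40, C_total=8.00, V=2.05; Q5=8.20, Q3=8.20; dissipated=0.010
Op 3: CLOSE 1-4: Q_total=27.60, C_total=9.00, V=3.07; Q1=9.20, Q4=18.40; dissipated=8.410
Op 4: GROUND 1: Q1=0; energy lost=14.107
Final charges: Q1=0.00, Q2=16.00, Q3=8.20, Q4=18.40, Q5=8.20

Answer: 18.40 μC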